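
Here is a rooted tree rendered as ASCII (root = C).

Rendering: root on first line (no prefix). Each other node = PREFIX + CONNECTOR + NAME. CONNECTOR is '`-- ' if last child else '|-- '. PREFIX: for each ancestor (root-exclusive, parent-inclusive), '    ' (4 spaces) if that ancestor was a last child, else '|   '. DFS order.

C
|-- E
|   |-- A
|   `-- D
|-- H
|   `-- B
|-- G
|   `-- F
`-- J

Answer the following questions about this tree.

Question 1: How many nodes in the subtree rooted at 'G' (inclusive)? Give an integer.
Answer: 2

Derivation:
Subtree rooted at G contains: F, G
Count = 2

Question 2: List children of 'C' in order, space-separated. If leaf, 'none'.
Answer: E H G J

Derivation:
Node C's children (from adjacency): E, H, G, J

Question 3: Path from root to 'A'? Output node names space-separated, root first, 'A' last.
Answer: C E A

Derivation:
Walk down from root: C -> E -> A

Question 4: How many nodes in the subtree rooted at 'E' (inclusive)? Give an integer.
Subtree rooted at E contains: A, D, E
Count = 3

Answer: 3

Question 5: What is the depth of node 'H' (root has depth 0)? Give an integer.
Path from root to H: C -> H
Depth = number of edges = 1

Answer: 1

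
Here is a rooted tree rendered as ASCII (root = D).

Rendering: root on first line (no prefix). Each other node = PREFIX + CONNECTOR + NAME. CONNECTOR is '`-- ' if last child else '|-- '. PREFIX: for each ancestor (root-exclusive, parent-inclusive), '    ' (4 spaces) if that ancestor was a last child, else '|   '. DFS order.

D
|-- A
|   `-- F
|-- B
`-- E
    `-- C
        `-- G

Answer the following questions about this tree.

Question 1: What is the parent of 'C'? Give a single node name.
Scan adjacency: C appears as child of E

Answer: E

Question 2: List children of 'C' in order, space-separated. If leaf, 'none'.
Answer: G

Derivation:
Node C's children (from adjacency): G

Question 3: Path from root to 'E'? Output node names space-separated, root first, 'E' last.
Answer: D E

Derivation:
Walk down from root: D -> E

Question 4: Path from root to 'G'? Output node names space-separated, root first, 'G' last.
Walk down from root: D -> E -> C -> G

Answer: D E C G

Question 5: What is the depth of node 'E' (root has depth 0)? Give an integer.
Answer: 1

Derivation:
Path from root to E: D -> E
Depth = number of edges = 1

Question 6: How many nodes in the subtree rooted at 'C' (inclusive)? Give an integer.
Answer: 2

Derivation:
Subtree rooted at C contains: C, G
Count = 2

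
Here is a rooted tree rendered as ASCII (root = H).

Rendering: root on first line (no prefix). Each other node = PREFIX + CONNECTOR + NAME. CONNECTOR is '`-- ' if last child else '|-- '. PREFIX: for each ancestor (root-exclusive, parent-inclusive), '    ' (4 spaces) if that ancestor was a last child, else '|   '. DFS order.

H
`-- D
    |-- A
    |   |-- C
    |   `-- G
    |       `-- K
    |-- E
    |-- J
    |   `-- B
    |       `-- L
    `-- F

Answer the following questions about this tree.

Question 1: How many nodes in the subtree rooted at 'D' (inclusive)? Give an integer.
Subtree rooted at D contains: A, B, C, D, E, F, G, J, K, L
Count = 10

Answer: 10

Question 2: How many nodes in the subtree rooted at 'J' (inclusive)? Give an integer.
Subtree rooted at J contains: B, J, L
Count = 3

Answer: 3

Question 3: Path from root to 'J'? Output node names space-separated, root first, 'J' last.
Walk down from root: H -> D -> J

Answer: H D J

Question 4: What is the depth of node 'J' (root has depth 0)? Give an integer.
Answer: 2

Derivation:
Path from root to J: H -> D -> J
Depth = number of edges = 2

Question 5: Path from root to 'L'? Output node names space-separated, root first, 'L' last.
Walk down from root: H -> D -> J -> B -> L

Answer: H D J B L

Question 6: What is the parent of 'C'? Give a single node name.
Scan adjacency: C appears as child of A

Answer: A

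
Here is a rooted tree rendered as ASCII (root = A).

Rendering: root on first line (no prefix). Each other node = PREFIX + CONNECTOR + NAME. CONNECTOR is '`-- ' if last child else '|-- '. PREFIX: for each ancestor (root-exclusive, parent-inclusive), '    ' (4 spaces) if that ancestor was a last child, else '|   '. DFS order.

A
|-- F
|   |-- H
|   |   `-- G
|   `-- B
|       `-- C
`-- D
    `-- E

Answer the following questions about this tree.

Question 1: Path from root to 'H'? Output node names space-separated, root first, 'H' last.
Walk down from root: A -> F -> H

Answer: A F H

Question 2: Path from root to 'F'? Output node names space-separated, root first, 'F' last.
Walk down from root: A -> F

Answer: A F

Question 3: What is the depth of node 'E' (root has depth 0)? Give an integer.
Answer: 2

Derivation:
Path from root to E: A -> D -> E
Depth = number of edges = 2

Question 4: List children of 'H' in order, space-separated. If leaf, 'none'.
Node H's children (from adjacency): G

Answer: G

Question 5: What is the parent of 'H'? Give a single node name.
Scan adjacency: H appears as child of F

Answer: F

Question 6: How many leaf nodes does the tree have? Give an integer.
Leaves (nodes with no children): C, E, G

Answer: 3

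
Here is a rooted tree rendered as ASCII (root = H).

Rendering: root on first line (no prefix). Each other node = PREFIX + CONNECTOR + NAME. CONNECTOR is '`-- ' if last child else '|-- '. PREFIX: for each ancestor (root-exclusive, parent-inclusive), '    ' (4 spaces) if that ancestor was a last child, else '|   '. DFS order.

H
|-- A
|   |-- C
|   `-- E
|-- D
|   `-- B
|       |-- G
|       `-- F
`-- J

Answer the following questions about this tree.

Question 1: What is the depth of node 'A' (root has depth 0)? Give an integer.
Answer: 1

Derivation:
Path from root to A: H -> A
Depth = number of edges = 1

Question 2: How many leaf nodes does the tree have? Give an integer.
Leaves (nodes with no children): C, E, F, G, J

Answer: 5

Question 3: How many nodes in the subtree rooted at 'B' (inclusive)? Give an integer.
Subtree rooted at B contains: B, F, G
Count = 3

Answer: 3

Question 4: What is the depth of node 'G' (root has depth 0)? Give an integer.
Path from root to G: H -> D -> B -> G
Depth = number of edges = 3

Answer: 3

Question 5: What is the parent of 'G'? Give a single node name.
Scan adjacency: G appears as child of B

Answer: B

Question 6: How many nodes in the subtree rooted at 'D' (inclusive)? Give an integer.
Answer: 4

Derivation:
Subtree rooted at D contains: B, D, F, G
Count = 4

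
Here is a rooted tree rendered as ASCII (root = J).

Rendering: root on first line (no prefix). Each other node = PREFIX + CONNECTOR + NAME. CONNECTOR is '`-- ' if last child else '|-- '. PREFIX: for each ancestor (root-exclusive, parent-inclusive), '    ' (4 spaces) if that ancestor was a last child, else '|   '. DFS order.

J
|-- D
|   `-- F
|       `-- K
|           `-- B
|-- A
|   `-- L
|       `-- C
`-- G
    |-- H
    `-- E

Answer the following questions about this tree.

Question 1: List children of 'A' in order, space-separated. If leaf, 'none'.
Node A's children (from adjacency): L

Answer: L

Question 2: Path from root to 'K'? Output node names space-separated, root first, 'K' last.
Walk down from root: J -> D -> F -> K

Answer: J D F K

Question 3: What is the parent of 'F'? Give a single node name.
Answer: D

Derivation:
Scan adjacency: F appears as child of D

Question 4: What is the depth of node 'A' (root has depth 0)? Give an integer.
Path from root to A: J -> A
Depth = number of edges = 1

Answer: 1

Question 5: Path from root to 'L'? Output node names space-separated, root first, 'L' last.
Answer: J A L

Derivation:
Walk down from root: J -> A -> L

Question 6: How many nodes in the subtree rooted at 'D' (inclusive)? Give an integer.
Subtree rooted at D contains: B, D, F, K
Count = 4

Answer: 4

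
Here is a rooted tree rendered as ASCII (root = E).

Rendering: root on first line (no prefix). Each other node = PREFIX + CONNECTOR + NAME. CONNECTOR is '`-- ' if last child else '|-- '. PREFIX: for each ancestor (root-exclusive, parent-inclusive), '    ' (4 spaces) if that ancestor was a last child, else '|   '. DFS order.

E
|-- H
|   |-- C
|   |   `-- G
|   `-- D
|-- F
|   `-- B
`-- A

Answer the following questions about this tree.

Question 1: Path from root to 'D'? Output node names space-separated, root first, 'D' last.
Answer: E H D

Derivation:
Walk down from root: E -> H -> D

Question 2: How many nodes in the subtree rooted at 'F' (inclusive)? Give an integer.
Answer: 2

Derivation:
Subtree rooted at F contains: B, F
Count = 2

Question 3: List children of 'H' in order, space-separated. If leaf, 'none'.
Node H's children (from adjacency): C, D

Answer: C D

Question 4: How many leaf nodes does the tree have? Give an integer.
Leaves (nodes with no children): A, B, D, G

Answer: 4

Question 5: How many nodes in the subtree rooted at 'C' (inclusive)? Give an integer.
Subtree rooted at C contains: C, G
Count = 2

Answer: 2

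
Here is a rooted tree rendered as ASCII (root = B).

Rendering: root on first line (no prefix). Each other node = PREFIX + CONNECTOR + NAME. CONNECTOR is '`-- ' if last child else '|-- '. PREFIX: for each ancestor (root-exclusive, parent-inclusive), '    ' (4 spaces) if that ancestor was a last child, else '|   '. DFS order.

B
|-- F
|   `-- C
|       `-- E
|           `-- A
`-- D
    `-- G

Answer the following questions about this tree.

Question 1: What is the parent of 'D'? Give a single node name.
Scan adjacency: D appears as child of B

Answer: B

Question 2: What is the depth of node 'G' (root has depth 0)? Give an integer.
Path from root to G: B -> D -> G
Depth = number of edges = 2

Answer: 2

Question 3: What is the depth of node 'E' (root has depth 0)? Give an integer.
Path from root to E: B -> F -> C -> E
Depth = number of edges = 3

Answer: 3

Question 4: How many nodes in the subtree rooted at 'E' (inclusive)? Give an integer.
Answer: 2

Derivation:
Subtree rooted at E contains: A, E
Count = 2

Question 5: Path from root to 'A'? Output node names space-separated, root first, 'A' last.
Answer: B F C E A

Derivation:
Walk down from root: B -> F -> C -> E -> A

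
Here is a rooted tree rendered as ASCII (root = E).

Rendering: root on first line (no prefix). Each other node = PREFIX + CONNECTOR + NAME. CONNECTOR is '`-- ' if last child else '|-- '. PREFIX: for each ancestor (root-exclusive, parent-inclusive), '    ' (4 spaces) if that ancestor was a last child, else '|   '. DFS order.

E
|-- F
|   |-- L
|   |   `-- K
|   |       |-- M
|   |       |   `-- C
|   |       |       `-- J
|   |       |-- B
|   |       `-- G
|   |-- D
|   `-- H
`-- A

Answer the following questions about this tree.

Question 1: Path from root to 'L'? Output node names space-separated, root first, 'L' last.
Walk down from root: E -> F -> L

Answer: E F L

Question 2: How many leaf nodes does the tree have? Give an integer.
Leaves (nodes with no children): A, B, D, G, H, J

Answer: 6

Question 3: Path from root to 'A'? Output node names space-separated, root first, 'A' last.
Answer: E A

Derivation:
Walk down from root: E -> A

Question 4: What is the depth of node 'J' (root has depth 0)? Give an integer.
Answer: 6

Derivation:
Path from root to J: E -> F -> L -> K -> M -> C -> J
Depth = number of edges = 6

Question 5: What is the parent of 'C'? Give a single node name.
Answer: M

Derivation:
Scan adjacency: C appears as child of M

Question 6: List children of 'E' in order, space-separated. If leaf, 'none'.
Answer: F A

Derivation:
Node E's children (from adjacency): F, A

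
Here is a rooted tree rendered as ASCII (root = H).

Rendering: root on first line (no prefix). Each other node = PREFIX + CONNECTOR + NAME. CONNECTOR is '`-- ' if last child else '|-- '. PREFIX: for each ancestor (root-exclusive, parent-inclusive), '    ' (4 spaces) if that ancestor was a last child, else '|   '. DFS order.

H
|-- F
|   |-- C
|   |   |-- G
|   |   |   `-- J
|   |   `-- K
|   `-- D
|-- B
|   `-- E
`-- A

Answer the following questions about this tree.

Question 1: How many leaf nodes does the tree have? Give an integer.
Answer: 5

Derivation:
Leaves (nodes with no children): A, D, E, J, K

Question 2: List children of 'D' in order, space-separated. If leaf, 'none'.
Node D's children (from adjacency): (leaf)

Answer: none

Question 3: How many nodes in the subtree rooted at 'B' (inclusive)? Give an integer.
Subtree rooted at B contains: B, E
Count = 2

Answer: 2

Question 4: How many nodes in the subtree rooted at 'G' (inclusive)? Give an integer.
Answer: 2

Derivation:
Subtree rooted at G contains: G, J
Count = 2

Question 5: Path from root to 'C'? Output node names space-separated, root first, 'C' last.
Walk down from root: H -> F -> C

Answer: H F C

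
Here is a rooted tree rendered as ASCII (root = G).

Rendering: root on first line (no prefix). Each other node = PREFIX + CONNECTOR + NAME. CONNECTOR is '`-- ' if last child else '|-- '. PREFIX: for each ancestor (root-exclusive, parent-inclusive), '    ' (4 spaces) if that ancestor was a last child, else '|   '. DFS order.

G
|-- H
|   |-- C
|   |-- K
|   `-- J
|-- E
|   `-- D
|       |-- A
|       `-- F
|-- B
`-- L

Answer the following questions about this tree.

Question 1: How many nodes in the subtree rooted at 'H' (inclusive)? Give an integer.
Answer: 4

Derivation:
Subtree rooted at H contains: C, H, J, K
Count = 4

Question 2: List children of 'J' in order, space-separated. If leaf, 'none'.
Node J's children (from adjacency): (leaf)

Answer: none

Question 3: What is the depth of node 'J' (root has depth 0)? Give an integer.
Path from root to J: G -> H -> J
Depth = number of edges = 2

Answer: 2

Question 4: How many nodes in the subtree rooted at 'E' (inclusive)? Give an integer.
Answer: 4

Derivation:
Subtree rooted at E contains: A, D, E, F
Count = 4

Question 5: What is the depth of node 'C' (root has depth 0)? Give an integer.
Answer: 2

Derivation:
Path from root to C: G -> H -> C
Depth = number of edges = 2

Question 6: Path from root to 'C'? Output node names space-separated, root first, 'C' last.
Answer: G H C

Derivation:
Walk down from root: G -> H -> C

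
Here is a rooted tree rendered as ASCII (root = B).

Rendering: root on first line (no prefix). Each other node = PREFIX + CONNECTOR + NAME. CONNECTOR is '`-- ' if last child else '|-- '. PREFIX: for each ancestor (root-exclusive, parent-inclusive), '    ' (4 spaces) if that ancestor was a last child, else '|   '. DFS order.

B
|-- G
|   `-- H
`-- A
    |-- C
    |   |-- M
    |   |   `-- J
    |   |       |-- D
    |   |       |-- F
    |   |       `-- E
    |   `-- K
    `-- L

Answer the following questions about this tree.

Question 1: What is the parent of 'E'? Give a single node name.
Scan adjacency: E appears as child of J

Answer: J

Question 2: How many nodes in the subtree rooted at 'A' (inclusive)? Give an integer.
Subtree rooted at A contains: A, C, D, E, F, J, K, L, M
Count = 9

Answer: 9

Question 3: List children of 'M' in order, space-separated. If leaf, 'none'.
Node M's children (from adjacency): J

Answer: J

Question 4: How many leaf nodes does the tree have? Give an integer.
Answer: 6

Derivation:
Leaves (nodes with no children): D, E, F, H, K, L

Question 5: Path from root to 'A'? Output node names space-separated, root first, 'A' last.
Walk down from root: B -> A

Answer: B A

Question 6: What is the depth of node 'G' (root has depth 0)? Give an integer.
Path from root to G: B -> G
Depth = number of edges = 1

Answer: 1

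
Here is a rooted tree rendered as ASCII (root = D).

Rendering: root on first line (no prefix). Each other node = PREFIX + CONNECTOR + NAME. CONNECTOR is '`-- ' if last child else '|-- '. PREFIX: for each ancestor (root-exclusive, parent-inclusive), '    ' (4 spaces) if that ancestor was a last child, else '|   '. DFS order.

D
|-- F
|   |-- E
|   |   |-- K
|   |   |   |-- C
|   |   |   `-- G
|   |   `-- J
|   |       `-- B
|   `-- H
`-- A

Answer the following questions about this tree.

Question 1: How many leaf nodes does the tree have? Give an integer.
Leaves (nodes with no children): A, B, C, G, H

Answer: 5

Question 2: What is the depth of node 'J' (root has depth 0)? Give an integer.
Answer: 3

Derivation:
Path from root to J: D -> F -> E -> J
Depth = number of edges = 3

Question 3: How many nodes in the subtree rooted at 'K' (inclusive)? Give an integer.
Subtree rooted at K contains: C, G, K
Count = 3

Answer: 3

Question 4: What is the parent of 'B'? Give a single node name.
Answer: J

Derivation:
Scan adjacency: B appears as child of J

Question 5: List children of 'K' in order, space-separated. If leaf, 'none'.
Answer: C G

Derivation:
Node K's children (from adjacency): C, G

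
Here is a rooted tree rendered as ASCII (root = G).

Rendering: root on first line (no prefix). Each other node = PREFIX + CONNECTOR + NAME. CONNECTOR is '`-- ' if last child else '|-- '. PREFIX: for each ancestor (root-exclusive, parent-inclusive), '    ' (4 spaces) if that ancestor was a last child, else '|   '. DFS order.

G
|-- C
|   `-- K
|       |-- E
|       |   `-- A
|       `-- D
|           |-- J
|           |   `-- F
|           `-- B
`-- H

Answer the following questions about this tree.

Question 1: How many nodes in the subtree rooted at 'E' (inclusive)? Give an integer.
Subtree rooted at E contains: A, E
Count = 2

Answer: 2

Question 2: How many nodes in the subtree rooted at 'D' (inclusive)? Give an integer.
Answer: 4

Derivation:
Subtree rooted at D contains: B, D, F, J
Count = 4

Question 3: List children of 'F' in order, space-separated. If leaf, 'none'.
Node F's children (from adjacency): (leaf)

Answer: none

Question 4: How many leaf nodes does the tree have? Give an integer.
Answer: 4

Derivation:
Leaves (nodes with no children): A, B, F, H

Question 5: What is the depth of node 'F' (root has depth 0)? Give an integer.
Answer: 5

Derivation:
Path from root to F: G -> C -> K -> D -> J -> F
Depth = number of edges = 5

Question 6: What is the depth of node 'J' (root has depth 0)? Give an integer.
Answer: 4

Derivation:
Path from root to J: G -> C -> K -> D -> J
Depth = number of edges = 4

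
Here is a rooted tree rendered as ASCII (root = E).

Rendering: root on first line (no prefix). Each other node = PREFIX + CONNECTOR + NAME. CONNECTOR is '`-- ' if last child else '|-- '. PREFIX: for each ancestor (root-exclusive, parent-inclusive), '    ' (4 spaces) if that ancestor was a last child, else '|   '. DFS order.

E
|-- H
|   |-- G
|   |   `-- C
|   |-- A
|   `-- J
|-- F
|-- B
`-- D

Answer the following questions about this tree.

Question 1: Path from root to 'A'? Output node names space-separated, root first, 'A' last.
Walk down from root: E -> H -> A

Answer: E H A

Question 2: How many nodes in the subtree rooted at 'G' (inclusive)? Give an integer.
Subtree rooted at G contains: C, G
Count = 2

Answer: 2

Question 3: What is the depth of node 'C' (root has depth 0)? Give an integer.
Path from root to C: E -> H -> G -> C
Depth = number of edges = 3

Answer: 3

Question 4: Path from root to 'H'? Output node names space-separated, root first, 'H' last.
Answer: E H

Derivation:
Walk down from root: E -> H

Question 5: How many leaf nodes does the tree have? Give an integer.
Answer: 6

Derivation:
Leaves (nodes with no children): A, B, C, D, F, J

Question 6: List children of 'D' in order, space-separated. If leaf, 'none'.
Node D's children (from adjacency): (leaf)

Answer: none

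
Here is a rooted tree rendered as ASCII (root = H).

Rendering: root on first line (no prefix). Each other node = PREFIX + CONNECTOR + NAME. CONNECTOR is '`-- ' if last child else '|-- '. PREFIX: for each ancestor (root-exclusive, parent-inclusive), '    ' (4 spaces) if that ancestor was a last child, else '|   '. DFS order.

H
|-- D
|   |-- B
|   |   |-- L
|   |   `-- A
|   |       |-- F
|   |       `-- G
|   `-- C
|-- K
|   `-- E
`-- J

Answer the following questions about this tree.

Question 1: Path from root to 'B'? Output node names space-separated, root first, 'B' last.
Walk down from root: H -> D -> B

Answer: H D B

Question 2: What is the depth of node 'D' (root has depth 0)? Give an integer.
Answer: 1

Derivation:
Path from root to D: H -> D
Depth = number of edges = 1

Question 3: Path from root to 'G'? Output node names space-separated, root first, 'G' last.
Walk down from root: H -> D -> B -> A -> G

Answer: H D B A G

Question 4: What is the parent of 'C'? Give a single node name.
Answer: D

Derivation:
Scan adjacency: C appears as child of D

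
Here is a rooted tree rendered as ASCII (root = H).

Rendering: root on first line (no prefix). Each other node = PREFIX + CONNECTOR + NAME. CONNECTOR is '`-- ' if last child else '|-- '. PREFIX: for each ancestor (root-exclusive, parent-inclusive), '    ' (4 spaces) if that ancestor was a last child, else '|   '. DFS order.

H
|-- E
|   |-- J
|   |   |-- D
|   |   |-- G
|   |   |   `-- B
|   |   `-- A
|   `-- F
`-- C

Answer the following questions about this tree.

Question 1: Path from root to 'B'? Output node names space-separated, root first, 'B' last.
Answer: H E J G B

Derivation:
Walk down from root: H -> E -> J -> G -> B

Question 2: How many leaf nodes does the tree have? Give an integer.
Answer: 5

Derivation:
Leaves (nodes with no children): A, B, C, D, F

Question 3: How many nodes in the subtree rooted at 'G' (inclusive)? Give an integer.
Answer: 2

Derivation:
Subtree rooted at G contains: B, G
Count = 2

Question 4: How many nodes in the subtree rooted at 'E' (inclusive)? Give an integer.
Subtree rooted at E contains: A, B, D, E, F, G, J
Count = 7

Answer: 7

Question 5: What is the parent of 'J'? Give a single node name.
Answer: E

Derivation:
Scan adjacency: J appears as child of E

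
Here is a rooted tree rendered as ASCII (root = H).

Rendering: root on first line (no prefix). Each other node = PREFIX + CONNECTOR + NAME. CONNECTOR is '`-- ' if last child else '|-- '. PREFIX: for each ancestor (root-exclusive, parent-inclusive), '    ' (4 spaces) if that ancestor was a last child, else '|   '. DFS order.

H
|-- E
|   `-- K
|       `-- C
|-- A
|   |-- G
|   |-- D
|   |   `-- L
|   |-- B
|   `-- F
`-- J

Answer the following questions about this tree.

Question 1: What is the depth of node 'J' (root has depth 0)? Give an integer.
Path from root to J: H -> J
Depth = number of edges = 1

Answer: 1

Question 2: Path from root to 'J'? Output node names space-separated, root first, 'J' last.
Walk down from root: H -> J

Answer: H J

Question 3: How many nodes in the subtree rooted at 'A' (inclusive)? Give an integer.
Subtree rooted at A contains: A, B, D, F, G, L
Count = 6

Answer: 6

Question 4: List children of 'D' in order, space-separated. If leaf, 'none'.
Answer: L

Derivation:
Node D's children (from adjacency): L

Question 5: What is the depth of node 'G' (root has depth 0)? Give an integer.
Answer: 2

Derivation:
Path from root to G: H -> A -> G
Depth = number of edges = 2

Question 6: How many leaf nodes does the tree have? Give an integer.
Answer: 6

Derivation:
Leaves (nodes with no children): B, C, F, G, J, L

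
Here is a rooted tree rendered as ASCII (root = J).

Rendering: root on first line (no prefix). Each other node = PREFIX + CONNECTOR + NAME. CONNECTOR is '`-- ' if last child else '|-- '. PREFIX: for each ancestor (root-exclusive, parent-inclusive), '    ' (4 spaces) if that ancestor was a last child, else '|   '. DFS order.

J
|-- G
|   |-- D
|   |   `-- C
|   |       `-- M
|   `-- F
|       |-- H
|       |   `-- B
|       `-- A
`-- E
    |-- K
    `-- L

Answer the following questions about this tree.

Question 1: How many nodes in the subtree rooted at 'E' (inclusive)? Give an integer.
Answer: 3

Derivation:
Subtree rooted at E contains: E, K, L
Count = 3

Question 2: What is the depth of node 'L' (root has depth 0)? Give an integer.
Path from root to L: J -> E -> L
Depth = number of edges = 2

Answer: 2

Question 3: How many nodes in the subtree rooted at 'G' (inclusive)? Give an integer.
Subtree rooted at G contains: A, B, C, D, F, G, H, M
Count = 8

Answer: 8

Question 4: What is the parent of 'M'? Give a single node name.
Scan adjacency: M appears as child of C

Answer: C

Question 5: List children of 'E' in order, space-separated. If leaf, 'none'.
Node E's children (from adjacency): K, L

Answer: K L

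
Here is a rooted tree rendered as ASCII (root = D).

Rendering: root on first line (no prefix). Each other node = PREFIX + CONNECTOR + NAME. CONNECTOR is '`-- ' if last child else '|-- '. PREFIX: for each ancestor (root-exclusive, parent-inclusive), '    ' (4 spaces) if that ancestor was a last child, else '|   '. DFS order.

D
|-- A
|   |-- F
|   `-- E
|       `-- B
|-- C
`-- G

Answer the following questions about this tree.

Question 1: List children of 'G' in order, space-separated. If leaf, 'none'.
Answer: none

Derivation:
Node G's children (from adjacency): (leaf)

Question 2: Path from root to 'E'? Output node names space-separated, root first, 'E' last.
Answer: D A E

Derivation:
Walk down from root: D -> A -> E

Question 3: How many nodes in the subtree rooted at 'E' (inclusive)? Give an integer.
Answer: 2

Derivation:
Subtree rooted at E contains: B, E
Count = 2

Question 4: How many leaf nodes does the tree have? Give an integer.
Leaves (nodes with no children): B, C, F, G

Answer: 4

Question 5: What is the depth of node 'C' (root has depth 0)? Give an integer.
Path from root to C: D -> C
Depth = number of edges = 1

Answer: 1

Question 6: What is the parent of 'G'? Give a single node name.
Answer: D

Derivation:
Scan adjacency: G appears as child of D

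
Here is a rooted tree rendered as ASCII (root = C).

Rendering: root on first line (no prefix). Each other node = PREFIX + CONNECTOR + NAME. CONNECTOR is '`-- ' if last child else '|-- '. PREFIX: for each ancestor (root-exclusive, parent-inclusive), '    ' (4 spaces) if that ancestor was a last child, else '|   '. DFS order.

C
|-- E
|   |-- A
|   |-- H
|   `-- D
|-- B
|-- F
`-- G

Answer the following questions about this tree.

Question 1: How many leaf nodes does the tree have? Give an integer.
Leaves (nodes with no children): A, B, D, F, G, H

Answer: 6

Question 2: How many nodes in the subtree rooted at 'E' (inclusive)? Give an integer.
Answer: 4

Derivation:
Subtree rooted at E contains: A, D, E, H
Count = 4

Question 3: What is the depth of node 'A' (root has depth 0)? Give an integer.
Path from root to A: C -> E -> A
Depth = number of edges = 2

Answer: 2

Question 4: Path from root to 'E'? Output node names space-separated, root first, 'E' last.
Walk down from root: C -> E

Answer: C E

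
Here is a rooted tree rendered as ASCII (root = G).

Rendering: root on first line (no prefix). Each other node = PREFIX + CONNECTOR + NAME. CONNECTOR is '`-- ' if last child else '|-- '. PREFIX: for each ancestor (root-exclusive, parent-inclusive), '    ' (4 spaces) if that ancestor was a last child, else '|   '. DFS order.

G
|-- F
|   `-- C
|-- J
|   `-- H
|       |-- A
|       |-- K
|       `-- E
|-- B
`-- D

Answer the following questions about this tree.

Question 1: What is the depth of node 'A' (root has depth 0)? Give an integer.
Path from root to A: G -> J -> H -> A
Depth = number of edges = 3

Answer: 3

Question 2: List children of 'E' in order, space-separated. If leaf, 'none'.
Answer: none

Derivation:
Node E's children (from adjacency): (leaf)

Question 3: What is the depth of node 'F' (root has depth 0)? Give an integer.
Path from root to F: G -> F
Depth = number of edges = 1

Answer: 1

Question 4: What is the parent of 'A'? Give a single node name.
Scan adjacency: A appears as child of H

Answer: H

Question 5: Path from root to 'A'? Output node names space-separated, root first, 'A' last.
Walk down from root: G -> J -> H -> A

Answer: G J H A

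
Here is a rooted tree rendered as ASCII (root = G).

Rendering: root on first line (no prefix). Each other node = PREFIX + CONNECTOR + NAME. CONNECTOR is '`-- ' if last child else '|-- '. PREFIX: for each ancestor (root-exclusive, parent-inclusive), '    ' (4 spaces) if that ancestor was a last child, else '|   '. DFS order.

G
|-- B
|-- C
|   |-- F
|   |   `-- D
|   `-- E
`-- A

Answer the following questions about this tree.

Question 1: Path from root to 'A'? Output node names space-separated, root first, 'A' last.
Answer: G A

Derivation:
Walk down from root: G -> A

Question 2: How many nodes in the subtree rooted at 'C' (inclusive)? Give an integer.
Subtree rooted at C contains: C, D, E, F
Count = 4

Answer: 4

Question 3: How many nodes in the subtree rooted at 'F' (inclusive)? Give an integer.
Answer: 2

Derivation:
Subtree rooted at F contains: D, F
Count = 2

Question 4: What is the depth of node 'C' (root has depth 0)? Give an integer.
Answer: 1

Derivation:
Path from root to C: G -> C
Depth = number of edges = 1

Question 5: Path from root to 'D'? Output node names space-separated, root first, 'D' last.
Answer: G C F D

Derivation:
Walk down from root: G -> C -> F -> D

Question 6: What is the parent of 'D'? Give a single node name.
Answer: F

Derivation:
Scan adjacency: D appears as child of F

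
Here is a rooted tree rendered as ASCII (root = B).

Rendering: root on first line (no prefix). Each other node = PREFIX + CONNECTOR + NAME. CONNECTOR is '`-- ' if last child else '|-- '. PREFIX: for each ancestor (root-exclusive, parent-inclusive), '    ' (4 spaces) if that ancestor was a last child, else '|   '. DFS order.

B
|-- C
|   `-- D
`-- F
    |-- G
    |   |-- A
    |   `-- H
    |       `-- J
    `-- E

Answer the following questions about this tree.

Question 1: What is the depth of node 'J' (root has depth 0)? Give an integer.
Answer: 4

Derivation:
Path from root to J: B -> F -> G -> H -> J
Depth = number of edges = 4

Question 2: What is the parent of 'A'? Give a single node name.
Answer: G

Derivation:
Scan adjacency: A appears as child of G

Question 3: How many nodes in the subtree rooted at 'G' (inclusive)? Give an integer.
Subtree rooted at G contains: A, G, H, J
Count = 4

Answer: 4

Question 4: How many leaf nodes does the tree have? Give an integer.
Answer: 4

Derivation:
Leaves (nodes with no children): A, D, E, J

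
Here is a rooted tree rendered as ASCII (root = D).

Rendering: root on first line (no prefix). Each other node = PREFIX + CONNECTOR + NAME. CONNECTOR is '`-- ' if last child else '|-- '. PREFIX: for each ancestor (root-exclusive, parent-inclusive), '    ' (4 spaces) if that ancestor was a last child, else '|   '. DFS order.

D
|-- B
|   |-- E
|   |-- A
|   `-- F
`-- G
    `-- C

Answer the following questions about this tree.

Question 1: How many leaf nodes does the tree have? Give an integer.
Answer: 4

Derivation:
Leaves (nodes with no children): A, C, E, F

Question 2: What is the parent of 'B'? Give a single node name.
Scan adjacency: B appears as child of D

Answer: D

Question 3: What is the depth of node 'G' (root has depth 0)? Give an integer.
Path from root to G: D -> G
Depth = number of edges = 1

Answer: 1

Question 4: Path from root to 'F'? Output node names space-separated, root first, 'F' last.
Answer: D B F

Derivation:
Walk down from root: D -> B -> F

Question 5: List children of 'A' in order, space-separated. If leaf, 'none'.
Node A's children (from adjacency): (leaf)

Answer: none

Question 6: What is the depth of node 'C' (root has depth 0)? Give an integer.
Answer: 2

Derivation:
Path from root to C: D -> G -> C
Depth = number of edges = 2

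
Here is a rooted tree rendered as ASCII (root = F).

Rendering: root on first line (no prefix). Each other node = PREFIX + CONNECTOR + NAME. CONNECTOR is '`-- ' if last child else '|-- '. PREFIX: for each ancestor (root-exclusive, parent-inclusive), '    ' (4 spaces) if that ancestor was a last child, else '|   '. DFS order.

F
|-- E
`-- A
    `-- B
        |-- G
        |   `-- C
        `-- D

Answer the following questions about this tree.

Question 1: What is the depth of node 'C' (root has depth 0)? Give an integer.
Path from root to C: F -> A -> B -> G -> C
Depth = number of edges = 4

Answer: 4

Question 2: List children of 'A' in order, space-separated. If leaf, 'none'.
Node A's children (from adjacency): B

Answer: B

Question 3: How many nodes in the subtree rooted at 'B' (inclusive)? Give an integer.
Subtree rooted at B contains: B, C, D, G
Count = 4

Answer: 4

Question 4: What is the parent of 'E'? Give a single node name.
Answer: F

Derivation:
Scan adjacency: E appears as child of F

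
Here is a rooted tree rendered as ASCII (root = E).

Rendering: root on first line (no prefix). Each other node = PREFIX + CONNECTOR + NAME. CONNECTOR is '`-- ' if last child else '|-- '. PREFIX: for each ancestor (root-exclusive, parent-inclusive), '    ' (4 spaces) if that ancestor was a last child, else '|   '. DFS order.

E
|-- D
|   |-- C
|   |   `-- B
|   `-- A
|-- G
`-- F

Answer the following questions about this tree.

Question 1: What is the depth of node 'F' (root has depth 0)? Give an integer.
Answer: 1

Derivation:
Path from root to F: E -> F
Depth = number of edges = 1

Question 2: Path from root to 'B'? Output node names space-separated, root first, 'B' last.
Answer: E D C B

Derivation:
Walk down from root: E -> D -> C -> B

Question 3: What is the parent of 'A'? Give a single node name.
Scan adjacency: A appears as child of D

Answer: D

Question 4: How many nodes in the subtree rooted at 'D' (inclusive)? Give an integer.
Answer: 4

Derivation:
Subtree rooted at D contains: A, B, C, D
Count = 4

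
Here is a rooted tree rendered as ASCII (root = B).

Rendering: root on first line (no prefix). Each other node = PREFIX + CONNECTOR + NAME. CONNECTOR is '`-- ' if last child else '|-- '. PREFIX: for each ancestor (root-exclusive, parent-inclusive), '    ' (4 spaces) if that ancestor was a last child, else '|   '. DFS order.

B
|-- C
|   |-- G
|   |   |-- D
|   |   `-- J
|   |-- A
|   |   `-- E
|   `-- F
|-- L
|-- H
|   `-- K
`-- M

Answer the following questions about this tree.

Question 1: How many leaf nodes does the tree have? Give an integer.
Answer: 7

Derivation:
Leaves (nodes with no children): D, E, F, J, K, L, M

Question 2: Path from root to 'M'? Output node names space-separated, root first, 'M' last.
Answer: B M

Derivation:
Walk down from root: B -> M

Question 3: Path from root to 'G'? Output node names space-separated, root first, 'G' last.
Walk down from root: B -> C -> G

Answer: B C G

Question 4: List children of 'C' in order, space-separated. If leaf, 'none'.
Answer: G A F

Derivation:
Node C's children (from adjacency): G, A, F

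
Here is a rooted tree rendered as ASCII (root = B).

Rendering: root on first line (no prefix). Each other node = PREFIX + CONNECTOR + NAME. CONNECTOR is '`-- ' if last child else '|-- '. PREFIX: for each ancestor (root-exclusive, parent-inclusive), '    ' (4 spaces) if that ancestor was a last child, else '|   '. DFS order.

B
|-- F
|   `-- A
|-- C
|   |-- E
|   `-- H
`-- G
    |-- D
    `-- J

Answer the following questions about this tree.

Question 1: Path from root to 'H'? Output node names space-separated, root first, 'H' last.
Walk down from root: B -> C -> H

Answer: B C H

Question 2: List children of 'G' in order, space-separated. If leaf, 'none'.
Answer: D J

Derivation:
Node G's children (from adjacency): D, J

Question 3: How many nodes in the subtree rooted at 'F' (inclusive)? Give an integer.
Answer: 2

Derivation:
Subtree rooted at F contains: A, F
Count = 2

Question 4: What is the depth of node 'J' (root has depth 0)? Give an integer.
Path from root to J: B -> G -> J
Depth = number of edges = 2

Answer: 2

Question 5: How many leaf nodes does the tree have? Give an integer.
Leaves (nodes with no children): A, D, E, H, J

Answer: 5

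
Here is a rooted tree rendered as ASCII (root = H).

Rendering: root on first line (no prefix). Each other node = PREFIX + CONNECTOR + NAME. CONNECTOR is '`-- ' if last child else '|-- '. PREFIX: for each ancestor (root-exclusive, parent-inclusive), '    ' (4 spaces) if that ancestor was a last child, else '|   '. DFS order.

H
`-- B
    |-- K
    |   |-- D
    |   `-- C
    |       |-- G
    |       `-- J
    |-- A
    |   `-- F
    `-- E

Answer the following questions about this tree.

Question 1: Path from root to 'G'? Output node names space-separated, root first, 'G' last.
Walk down from root: H -> B -> K -> C -> G

Answer: H B K C G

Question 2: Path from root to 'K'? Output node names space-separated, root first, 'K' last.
Walk down from root: H -> B -> K

Answer: H B K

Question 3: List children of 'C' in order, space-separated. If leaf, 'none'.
Node C's children (from adjacency): G, J

Answer: G J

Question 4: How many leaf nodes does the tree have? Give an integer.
Answer: 5

Derivation:
Leaves (nodes with no children): D, E, F, G, J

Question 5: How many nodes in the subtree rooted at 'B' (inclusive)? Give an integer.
Subtree rooted at B contains: A, B, C, D, E, F, G, J, K
Count = 9

Answer: 9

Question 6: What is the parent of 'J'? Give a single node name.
Answer: C

Derivation:
Scan adjacency: J appears as child of C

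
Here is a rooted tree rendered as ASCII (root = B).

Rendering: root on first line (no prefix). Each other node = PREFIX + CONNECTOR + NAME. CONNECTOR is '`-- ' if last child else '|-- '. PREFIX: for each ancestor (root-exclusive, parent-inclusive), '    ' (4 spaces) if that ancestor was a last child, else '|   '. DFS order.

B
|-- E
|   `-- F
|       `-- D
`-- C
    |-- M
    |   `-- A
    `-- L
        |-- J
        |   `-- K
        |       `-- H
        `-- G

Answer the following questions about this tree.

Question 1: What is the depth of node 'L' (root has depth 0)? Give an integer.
Answer: 2

Derivation:
Path from root to L: B -> C -> L
Depth = number of edges = 2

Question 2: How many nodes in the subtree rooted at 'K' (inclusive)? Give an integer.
Answer: 2

Derivation:
Subtree rooted at K contains: H, K
Count = 2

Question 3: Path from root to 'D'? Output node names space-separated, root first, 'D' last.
Walk down from root: B -> E -> F -> D

Answer: B E F D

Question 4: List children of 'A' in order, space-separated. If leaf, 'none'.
Node A's children (from adjacency): (leaf)

Answer: none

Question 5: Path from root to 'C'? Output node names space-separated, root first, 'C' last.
Answer: B C

Derivation:
Walk down from root: B -> C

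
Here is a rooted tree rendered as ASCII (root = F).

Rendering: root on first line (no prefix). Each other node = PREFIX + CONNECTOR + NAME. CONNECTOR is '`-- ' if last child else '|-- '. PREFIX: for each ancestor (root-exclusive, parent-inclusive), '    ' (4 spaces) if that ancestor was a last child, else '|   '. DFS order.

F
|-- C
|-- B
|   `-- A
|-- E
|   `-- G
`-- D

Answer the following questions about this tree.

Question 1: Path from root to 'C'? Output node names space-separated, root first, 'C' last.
Answer: F C

Derivation:
Walk down from root: F -> C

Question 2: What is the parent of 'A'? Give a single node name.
Scan adjacency: A appears as child of B

Answer: B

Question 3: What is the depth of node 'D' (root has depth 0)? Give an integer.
Answer: 1

Derivation:
Path from root to D: F -> D
Depth = number of edges = 1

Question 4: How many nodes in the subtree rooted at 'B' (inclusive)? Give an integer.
Answer: 2

Derivation:
Subtree rooted at B contains: A, B
Count = 2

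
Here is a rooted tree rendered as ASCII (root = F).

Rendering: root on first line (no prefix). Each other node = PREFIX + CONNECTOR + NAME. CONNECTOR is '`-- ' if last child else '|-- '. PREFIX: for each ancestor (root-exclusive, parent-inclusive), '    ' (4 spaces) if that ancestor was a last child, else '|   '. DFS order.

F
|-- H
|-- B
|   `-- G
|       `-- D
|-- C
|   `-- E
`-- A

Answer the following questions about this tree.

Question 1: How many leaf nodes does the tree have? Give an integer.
Leaves (nodes with no children): A, D, E, H

Answer: 4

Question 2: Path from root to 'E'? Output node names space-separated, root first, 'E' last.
Walk down from root: F -> C -> E

Answer: F C E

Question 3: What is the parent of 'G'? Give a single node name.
Answer: B

Derivation:
Scan adjacency: G appears as child of B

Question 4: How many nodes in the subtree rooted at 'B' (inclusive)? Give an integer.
Answer: 3

Derivation:
Subtree rooted at B contains: B, D, G
Count = 3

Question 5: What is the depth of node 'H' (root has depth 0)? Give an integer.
Path from root to H: F -> H
Depth = number of edges = 1

Answer: 1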